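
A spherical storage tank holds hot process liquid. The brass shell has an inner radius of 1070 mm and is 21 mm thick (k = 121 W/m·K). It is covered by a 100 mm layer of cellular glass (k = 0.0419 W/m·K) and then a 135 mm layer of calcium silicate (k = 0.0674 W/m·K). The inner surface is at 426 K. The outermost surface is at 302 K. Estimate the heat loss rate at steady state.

Q ≈ 502 W

Radial (spherical) resistances in series:
R_brass shell = (1/1.07 − 1/1.091)/(4π×121) = 1.183×10^-5 K/W
R_cellular glass = (1/1.091 − 1/1.191)/(4π×0.0419) = 0.1462 K/W
R_calcium silicate = (1/1.191 − 1/1.326)/(4π×0.0674) = 0.1009 K/W
R_total = 0.2471 K/W
Q = ΔT/R_total = 124/0.2471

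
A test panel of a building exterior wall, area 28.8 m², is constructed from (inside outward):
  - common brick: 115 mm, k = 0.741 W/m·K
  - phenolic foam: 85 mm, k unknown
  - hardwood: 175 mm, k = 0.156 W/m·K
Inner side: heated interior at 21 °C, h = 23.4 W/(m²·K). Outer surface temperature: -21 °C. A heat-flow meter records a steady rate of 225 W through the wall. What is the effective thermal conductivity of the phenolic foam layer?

k ≈ 0.021 W/(m·K)

Series thermal resistances:
R_inner film = 1/(h_i·A) = 1/(23.4×28.8) = 0.001484 K/W
R_common brick = L/(kA) = 0.115/(0.741×28.8) = 0.005389 K/W
R_hardwood = L/(kA) = 0.175/(0.156×28.8) = 0.03895 K/W
Sum of known resistances R_other = 0.04582 K/W
Total R = ΔT/Q = 42/225 = 0.1867 K/W
R_phenolic foam = R_total − R_other = 0.1408 K/W
k = L/(R·A) = 0.085/(0.1408×28.8)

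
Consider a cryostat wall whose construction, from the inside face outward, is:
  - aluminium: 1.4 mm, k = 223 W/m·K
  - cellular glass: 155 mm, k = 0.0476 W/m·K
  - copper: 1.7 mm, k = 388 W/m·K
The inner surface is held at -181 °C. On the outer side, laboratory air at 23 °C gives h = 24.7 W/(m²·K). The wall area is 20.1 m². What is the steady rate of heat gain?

Using the resistance-network approach (series):
R_aluminium = L/(kA) = 0.0014/(223×20.1) = 3.123×10^-7 K/W
R_cellular glass = L/(kA) = 0.155/(0.0476×20.1) = 0.162 K/W
R_copper = L/(kA) = 0.0017/(388×20.1) = 2.18×10^-7 K/W
R_outer film = 1/(h_o·A) = 1/(24.7×20.1) = 0.002014 K/W
R_total = 0.164 K/W
Q = ΔT / R_total = 204 / 0.164

Q ≈ 1240 W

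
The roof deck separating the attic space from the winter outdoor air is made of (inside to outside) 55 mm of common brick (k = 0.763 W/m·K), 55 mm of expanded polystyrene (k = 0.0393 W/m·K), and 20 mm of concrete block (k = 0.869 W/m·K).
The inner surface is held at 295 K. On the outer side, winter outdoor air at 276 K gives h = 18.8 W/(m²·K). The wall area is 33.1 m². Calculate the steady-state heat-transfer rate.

Q ≈ 406 W

Thermal resistances in series:
R_common brick = L/(kA) = 0.055/(0.763×33.1) = 0.002178 K/W
R_expanded polystyrene = L/(kA) = 0.055/(0.0393×33.1) = 0.04228 K/W
R_concrete block = L/(kA) = 0.02/(0.869×33.1) = 6.953×10^-4 K/W
R_outer film = 1/(h_o·A) = 1/(18.8×33.1) = 0.001607 K/W
R_total = 0.04676 K/W
Q = ΔT / R_total = 19 / 0.04676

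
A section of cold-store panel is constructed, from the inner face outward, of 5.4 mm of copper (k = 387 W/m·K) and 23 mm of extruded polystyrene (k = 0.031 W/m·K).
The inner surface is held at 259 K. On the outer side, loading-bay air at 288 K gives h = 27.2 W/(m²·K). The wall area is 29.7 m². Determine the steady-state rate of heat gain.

Model the wall as resistances in series:
R_copper = L/(kA) = 0.0054/(387×29.7) = 4.698×10^-7 K/W
R_extruded polystyrene = L/(kA) = 0.023/(0.031×29.7) = 0.02498 K/W
R_outer film = 1/(h_o·A) = 1/(27.2×29.7) = 0.001238 K/W
R_total = 0.02622 K/W
Q = ΔT / R_total = 29 / 0.02622

Q ≈ 1110 W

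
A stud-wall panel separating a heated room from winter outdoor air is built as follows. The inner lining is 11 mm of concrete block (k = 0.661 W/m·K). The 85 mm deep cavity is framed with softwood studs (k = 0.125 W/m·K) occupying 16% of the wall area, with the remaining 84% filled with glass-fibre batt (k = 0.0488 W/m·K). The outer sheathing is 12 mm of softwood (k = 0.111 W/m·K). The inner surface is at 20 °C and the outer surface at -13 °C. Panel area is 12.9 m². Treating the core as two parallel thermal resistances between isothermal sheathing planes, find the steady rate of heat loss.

Q ≈ 280 W

Sheathing layers in series; stud and cavity paths in parallel between them.
R_inner = 0.011/(0.661×12.9) = 0.00129 K/W
R_stud  = 0.085/(0.125×0.16×12.9) = 0.3295 K/W
R_cav   = 0.085/(0.0488×0.84×12.9) = 0.1607 K/W
1/R_core = 1/R_stud + 1/R_cav → R_core = 0.108 K/W
R_outer = 0.012/(0.111×12.9) = 0.00838 K/W
R_total = 0.1177 K/W
Q = ΔT/R_total = 33/0.1177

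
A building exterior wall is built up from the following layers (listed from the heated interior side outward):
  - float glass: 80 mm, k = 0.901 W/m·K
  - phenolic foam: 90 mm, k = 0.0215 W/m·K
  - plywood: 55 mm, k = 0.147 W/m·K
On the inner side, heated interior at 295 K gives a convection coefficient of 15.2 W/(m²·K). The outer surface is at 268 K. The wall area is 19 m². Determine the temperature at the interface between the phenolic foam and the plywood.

Model the wall as resistances in series:
R_inner film = 1/(h_i·A) = 1/(15.2×19) = 0.003463 K/W
R_float glass = L/(kA) = 0.08/(0.901×19) = 0.004673 K/W
R_phenolic foam = L/(kA) = 0.09/(0.0215×19) = 0.2203 K/W
R_plywood = L/(kA) = 0.055/(0.147×19) = 0.01969 K/W
R_total = 0.2481 K/W;  Q = ΔT/R_total = 27/0.2481 = 108.8 W
T_interface = T_inner − Q·ΣR(inner→interface) = 295 − 109×0.2285

T ≈ 270 K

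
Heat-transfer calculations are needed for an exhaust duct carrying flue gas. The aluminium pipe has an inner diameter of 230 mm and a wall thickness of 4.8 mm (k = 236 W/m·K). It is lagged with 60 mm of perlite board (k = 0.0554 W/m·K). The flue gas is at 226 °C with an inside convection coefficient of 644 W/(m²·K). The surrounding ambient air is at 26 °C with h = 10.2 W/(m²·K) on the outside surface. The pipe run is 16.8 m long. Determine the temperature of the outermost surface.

For a radial system each layer contributes R = ln(r_out/r_in)/(2πkL); films add R = 1/(hA).
R_inner film = 1/(h_i·2πr₁L) = 1/(644×2π×0.115×16.8) = 1.279×10^-4 K/W
R_aluminium pipe wall = ln(119.8/115)/(2π×236×16.8) = 1.641×10^-6 K/W
R_perlite board = ln(179.8/119.8)/(2π×0.0554×16.8) = 0.06943 K/W
R_outer film = 1/(h_o·2πr_oL) = 1/(10.2×2π×0.1798×16.8) = 0.005166 K/W
R_total = 0.07473 K/W
Q = ΔT/R_total = 200/0.07473
Q = 2680 W
T_interface = T_inner − Q·ΣR(inner→interface) = 226 − 2680×0.06956

T ≈ 39.8 °C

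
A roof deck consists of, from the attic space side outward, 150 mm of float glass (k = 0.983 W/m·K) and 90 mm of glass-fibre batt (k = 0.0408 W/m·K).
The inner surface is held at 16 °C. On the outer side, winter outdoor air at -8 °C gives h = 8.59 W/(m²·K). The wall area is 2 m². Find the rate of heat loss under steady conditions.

Q ≈ 19.4 W

Using the resistance-network approach (series):
R_float glass = L/(kA) = 0.15/(0.983×2) = 0.0763 K/W
R_glass-fibre batt = L/(kA) = 0.09/(0.0408×2) = 1.103 K/W
R_outer film = 1/(h_o·A) = 1/(8.59×2) = 0.05821 K/W
R_total = 1.237 K/W
Q = ΔT / R_total = 24 / 1.237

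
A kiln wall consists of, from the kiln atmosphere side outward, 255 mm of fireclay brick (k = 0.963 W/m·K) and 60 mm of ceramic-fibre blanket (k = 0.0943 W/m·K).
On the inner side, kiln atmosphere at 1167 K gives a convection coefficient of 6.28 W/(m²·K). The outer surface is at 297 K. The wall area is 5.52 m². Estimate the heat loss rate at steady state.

Model the wall as resistances in series:
R_inner film = 1/(h_i·A) = 1/(6.28×5.52) = 0.02885 K/W
R_fireclay brick = L/(kA) = 0.255/(0.963×5.52) = 0.04797 K/W
R_ceramic-fibre blanket = L/(kA) = 0.06/(0.0943×5.52) = 0.1153 K/W
R_total = 0.1921 K/W
Q = ΔT / R_total = 870 / 0.1921

Q ≈ 4530 W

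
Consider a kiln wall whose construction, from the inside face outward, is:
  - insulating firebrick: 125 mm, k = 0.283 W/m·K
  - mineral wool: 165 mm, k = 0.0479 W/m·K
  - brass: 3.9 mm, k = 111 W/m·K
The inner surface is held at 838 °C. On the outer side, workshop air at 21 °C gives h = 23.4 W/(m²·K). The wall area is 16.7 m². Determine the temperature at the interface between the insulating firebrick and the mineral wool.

T ≈ 746 °C

Using the resistance-network approach (series):
R_insulating firebrick = L/(kA) = 0.125/(0.283×16.7) = 0.02645 K/W
R_mineral wool = L/(kA) = 0.165/(0.0479×16.7) = 0.2063 K/W
R_brass = L/(kA) = 0.0039/(111×16.7) = 2.104×10^-6 K/W
R_outer film = 1/(h_o·A) = 1/(23.4×16.7) = 0.002559 K/W
R_total = 0.2353 K/W;  Q = ΔT/R_total = 817/0.2353 = 3472 W
T_interface = T_inner − Q·ΣR(inner→interface) = 838 − 3470×0.02645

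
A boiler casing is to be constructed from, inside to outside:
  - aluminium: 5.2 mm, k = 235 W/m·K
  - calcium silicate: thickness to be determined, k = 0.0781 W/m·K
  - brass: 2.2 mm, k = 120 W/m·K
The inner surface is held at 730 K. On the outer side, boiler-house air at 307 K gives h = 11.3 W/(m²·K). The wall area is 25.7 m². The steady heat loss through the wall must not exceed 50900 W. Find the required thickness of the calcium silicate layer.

L ≈ 9.77 mm

Treating each layer as a thermal resistance in series:
R_aluminium = L/(kA) = 0.0052/(235×25.7) = 8.61×10^-7 K/W
R_brass = L/(kA) = 0.0022/(120×25.7) = 7.134×10^-7 K/W
R_outer film = 1/(h_o·A) = 1/(11.3×25.7) = 0.003443 K/W
Sum of the known resistances R_other = 0.003445 K/W
Required total resistance R_tot = ΔT/Q_allow = 423/50900 = 0.00831 K/W
R_calcium silicate = R_tot − R_other = 0.004865 K/W
L = R·k·A = 0.004865×0.0781×25.7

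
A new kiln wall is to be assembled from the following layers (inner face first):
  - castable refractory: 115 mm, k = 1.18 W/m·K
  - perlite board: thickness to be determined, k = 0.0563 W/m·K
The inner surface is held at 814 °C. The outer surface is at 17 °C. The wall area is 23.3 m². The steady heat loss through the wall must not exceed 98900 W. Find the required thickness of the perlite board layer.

L ≈ 5.08 mm

Thermal resistances in series:
R_castable refractory = L/(kA) = 0.115/(1.18×23.3) = 0.004183 K/W
Sum of the known resistances R_other = 0.004183 K/W
Required total resistance R_tot = ΔT/Q_allow = 797/98900 = 0.008059 K/W
R_perlite board = R_tot − R_other = 0.003876 K/W
L = R·k·A = 0.003876×0.0563×23.3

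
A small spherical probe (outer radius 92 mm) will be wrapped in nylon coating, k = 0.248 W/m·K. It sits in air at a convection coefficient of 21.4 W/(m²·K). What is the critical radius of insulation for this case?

For a sphere r_cr = 2k/h = 2×0.248/21.4
r_cr = 23.2 mm; since the bare radius (92 mm) is above r_cr, any added insulation will reduce heat loss.

r_cr ≈ 23.2 mm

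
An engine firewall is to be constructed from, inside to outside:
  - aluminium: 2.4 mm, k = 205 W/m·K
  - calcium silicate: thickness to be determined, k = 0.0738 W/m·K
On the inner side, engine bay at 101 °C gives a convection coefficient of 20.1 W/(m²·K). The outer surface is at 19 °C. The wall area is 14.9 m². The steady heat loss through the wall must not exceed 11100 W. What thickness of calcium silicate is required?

L ≈ 4.45 mm

Model the wall as resistances in series:
R_inner film = 1/(h_i·A) = 1/(20.1×14.9) = 0.003339 K/W
R_aluminium = L/(kA) = 0.0024/(205×14.9) = 7.857×10^-7 K/W
Sum of the known resistances R_other = 0.00334 K/W
Required total resistance R_tot = ΔT/Q_allow = 82/11100 = 0.007387 K/W
R_calcium silicate = R_tot − R_other = 0.004048 K/W
L = R·k·A = 0.004048×0.0738×14.9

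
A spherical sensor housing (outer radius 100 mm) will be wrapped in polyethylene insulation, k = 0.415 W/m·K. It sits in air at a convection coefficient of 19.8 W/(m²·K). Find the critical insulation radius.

For a sphere r_cr = 2k/h = 2×0.415/19.8
r_cr = 41.9 mm; since the bare radius (100 mm) is above r_cr, any added insulation will reduce heat loss.

r_cr ≈ 41.9 mm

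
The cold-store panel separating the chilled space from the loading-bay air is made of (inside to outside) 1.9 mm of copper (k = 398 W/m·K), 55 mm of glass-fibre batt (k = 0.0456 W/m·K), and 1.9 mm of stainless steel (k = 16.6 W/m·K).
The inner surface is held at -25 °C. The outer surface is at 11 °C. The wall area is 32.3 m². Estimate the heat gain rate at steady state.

Thermal resistances in series:
R_copper = L/(kA) = 0.0019/(398×32.3) = 1.478×10^-7 K/W
R_glass-fibre batt = L/(kA) = 0.055/(0.0456×32.3) = 0.03734 K/W
R_stainless steel = L/(kA) = 0.0019/(16.6×32.3) = 3.544×10^-6 K/W
R_total = 0.03735 K/W
Q = ΔT / R_total = 36 / 0.03735

Q ≈ 964 W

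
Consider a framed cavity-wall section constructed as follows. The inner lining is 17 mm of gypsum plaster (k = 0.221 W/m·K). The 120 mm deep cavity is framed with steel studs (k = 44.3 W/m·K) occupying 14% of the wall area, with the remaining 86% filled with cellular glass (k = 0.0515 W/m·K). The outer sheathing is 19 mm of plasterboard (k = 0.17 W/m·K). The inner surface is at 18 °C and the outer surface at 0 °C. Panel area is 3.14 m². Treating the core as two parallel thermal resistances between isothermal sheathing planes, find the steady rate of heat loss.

Q ≈ 272 W

Sheathing layers in series; stud and cavity paths in parallel between them.
R_inner = 0.017/(0.221×3.14) = 0.0245 K/W
R_stud  = 0.12/(44.3×0.14×3.14) = 0.006162 K/W
R_cav   = 0.12/(0.0515×0.86×3.14) = 0.8629 K/W
1/R_core = 1/R_stud + 1/R_cav → R_core = 0.006118 K/W
R_outer = 0.019/(0.17×3.14) = 0.03559 K/W
R_total = 0.06621 K/W
Q = ΔT/R_total = 18/0.06621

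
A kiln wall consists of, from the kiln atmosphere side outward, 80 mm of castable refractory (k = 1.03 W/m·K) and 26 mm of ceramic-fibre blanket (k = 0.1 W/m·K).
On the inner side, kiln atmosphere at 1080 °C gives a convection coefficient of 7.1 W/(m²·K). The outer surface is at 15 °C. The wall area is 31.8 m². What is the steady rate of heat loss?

Q ≈ 70800 W

Series thermal resistances:
R_inner film = 1/(h_i·A) = 1/(7.1×31.8) = 0.004429 K/W
R_castable refractory = L/(kA) = 0.08/(1.03×31.8) = 0.002442 K/W
R_ceramic-fibre blanket = L/(kA) = 0.026/(0.1×31.8) = 0.008176 K/W
R_total = 0.01505 K/W
Q = ΔT / R_total = 1065 / 0.01505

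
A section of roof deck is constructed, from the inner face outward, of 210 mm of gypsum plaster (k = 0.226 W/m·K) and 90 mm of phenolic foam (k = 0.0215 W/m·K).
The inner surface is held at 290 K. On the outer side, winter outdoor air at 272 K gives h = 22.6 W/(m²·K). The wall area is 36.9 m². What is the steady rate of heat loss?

Q ≈ 129 W

Thermal resistances in series:
R_gypsum plaster = L/(kA) = 0.21/(0.226×36.9) = 0.02518 K/W
R_phenolic foam = L/(kA) = 0.09/(0.0215×36.9) = 0.1134 K/W
R_outer film = 1/(h_o·A) = 1/(22.6×36.9) = 0.001199 K/W
R_total = 0.1398 K/W
Q = ΔT / R_total = 18 / 0.1398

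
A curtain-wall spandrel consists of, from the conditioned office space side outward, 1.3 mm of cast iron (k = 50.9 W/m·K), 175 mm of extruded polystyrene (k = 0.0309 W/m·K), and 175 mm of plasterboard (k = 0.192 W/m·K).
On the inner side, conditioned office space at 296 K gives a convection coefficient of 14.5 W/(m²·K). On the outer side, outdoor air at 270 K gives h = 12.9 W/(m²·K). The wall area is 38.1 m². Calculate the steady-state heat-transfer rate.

Thermal resistances in series:
R_inner film = 1/(h_i·A) = 1/(14.5×38.1) = 0.00181 K/W
R_cast iron = L/(kA) = 0.0013/(50.9×38.1) = 6.703×10^-7 K/W
R_extruded polystyrene = L/(kA) = 0.175/(0.0309×38.1) = 0.1486 K/W
R_plasterboard = L/(kA) = 0.175/(0.192×38.1) = 0.02392 K/W
R_outer film = 1/(h_o·A) = 1/(12.9×38.1) = 0.002035 K/W
R_total = 0.1764 K/W
Q = ΔT / R_total = 26 / 0.1764

Q ≈ 147 W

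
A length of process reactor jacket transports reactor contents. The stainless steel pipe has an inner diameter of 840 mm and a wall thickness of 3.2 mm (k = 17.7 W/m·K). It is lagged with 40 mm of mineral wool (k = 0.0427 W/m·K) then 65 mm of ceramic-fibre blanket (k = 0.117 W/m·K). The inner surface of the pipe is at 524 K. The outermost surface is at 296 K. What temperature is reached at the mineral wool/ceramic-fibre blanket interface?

Radial resistances (cylindrical: R_cond = ln(r_o/r_i)/(2πkL), R_conv = 1/(h·2πrL)):
R_stainless steel pipe wall = ln(423.2/420)/(2π×17.7×1) = 6.825×10^-5 K/W
R_mineral wool = ln(463.2/423.2)/(2π×0.0427×1) = 0.3366 K/W
R_ceramic-fibre blanket = ln(528.2/463.2)/(2π×0.117×1) = 0.1786 K/W
R_total = 0.5153 K/W
Q = ΔT/R_total = 228/0.5153
Q = 442 W/m
T_interface = T_inner − Q·ΣR(inner→interface) = 524 − 442×0.3367

T ≈ 375 K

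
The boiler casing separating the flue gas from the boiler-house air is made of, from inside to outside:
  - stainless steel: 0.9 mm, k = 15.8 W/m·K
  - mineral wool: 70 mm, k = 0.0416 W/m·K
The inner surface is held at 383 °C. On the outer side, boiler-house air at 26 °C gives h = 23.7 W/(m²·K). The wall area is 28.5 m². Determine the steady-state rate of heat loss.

Q ≈ 5900 W

Thermal resistances in series:
R_stainless steel = L/(kA) = 0.0009/(15.8×28.5) = 1.999×10^-6 K/W
R_mineral wool = L/(kA) = 0.07/(0.0416×28.5) = 0.05904 K/W
R_outer film = 1/(h_o·A) = 1/(23.7×28.5) = 0.00148 K/W
R_total = 0.06052 K/W
Q = ΔT / R_total = 357 / 0.06052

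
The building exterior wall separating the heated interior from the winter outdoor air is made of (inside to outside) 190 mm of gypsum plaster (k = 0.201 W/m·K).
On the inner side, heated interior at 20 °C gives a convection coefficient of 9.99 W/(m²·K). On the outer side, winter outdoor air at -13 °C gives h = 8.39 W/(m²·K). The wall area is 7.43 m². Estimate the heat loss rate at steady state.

Q ≈ 211 W

Thermal resistances in series:
R_inner film = 1/(h_i·A) = 1/(9.99×7.43) = 0.01347 K/W
R_gypsum plaster = L/(kA) = 0.19/(0.201×7.43) = 0.1272 K/W
R_outer film = 1/(h_o·A) = 1/(8.39×7.43) = 0.01604 K/W
R_total = 0.1567 K/W
Q = ΔT / R_total = 33 / 0.1567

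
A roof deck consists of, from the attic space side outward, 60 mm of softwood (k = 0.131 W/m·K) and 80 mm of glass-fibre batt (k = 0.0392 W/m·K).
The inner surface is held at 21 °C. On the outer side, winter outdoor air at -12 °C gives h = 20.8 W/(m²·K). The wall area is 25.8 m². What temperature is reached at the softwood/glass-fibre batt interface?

T ≈ 15.1 °C

Model the wall as resistances in series:
R_softwood = L/(kA) = 0.06/(0.131×25.8) = 0.01775 K/W
R_glass-fibre batt = L/(kA) = 0.08/(0.0392×25.8) = 0.0791 K/W
R_outer film = 1/(h_o·A) = 1/(20.8×25.8) = 0.001863 K/W
R_total = 0.09872 K/W;  Q = ΔT/R_total = 33/0.09872 = 334.3 W
T_interface = T_inner − Q·ΣR(inner→interface) = 21 − 334×0.01775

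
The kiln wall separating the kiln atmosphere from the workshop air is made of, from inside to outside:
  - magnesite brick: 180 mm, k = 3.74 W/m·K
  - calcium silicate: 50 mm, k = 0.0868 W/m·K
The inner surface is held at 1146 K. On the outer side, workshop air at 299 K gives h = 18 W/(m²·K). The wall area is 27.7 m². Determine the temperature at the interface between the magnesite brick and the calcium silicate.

Series thermal resistances:
R_magnesite brick = L/(kA) = 0.18/(3.74×27.7) = 0.001737 K/W
R_calcium silicate = L/(kA) = 0.05/(0.0868×27.7) = 0.0208 K/W
R_outer film = 1/(h_o·A) = 1/(18×27.7) = 0.002006 K/W
R_total = 0.02454 K/W;  Q = ΔT/R_total = 847/0.02454 = 34520 W
T_interface = T_inner − Q·ΣR(inner→interface) = 1146 − 34500×0.001737

T ≈ 1090 K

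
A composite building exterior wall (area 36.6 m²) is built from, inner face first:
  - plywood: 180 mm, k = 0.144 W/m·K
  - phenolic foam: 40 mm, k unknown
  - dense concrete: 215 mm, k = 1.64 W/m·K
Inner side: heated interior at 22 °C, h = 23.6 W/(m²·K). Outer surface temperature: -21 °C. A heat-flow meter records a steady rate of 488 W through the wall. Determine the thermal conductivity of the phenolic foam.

Treating each layer as a thermal resistance in series:
R_inner film = 1/(h_i·A) = 1/(23.6×36.6) = 0.001158 K/W
R_plywood = L/(kA) = 0.18/(0.144×36.6) = 0.03415 K/W
R_dense concrete = L/(kA) = 0.215/(1.64×36.6) = 0.003582 K/W
Sum of known resistances R_other = 0.03889 K/W
Total R = ΔT/Q = 43/488 = 0.08811 K/W
R_phenolic foam = R_total − R_other = 0.04922 K/W
k = L/(R·A) = 0.04/(0.04922×36.6)

k ≈ 0.0222 W/(m·K)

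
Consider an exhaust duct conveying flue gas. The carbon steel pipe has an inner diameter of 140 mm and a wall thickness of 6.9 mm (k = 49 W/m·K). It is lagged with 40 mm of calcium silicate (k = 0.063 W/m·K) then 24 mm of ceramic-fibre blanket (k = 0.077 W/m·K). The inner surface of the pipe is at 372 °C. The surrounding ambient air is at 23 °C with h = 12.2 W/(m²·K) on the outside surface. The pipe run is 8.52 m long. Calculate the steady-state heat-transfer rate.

Per-layer cylindrical resistances, series-summed:
R_carbon steel pipe wall = ln(76.9/70)/(2π×49×8.52) = 3.584×10^-5 K/W
R_calcium silicate = ln(116.9/76.9)/(2π×0.063×8.52) = 0.1242 K/W
R_ceramic-fibre blanket = ln(140.9/116.9)/(2π×0.077×8.52) = 0.0453 K/W
R_outer film = 1/(h_o·2πr_oL) = 1/(12.2×2π×0.1409×8.52) = 0.01087 K/W
R_total = 0.1804 K/W
Q = ΔT/R_total = 349/0.1804

Q ≈ 1930 W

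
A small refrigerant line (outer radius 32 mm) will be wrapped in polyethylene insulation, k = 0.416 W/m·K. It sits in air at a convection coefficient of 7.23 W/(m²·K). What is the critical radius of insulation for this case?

r_cr ≈ 57.5 mm

For a cylinder r_cr = k/h = 0.416/7.23
r_cr = 57.5 mm; since the bare radius (32 mm) is below r_cr, adding a thin layer of insulation will *increase* heat loss.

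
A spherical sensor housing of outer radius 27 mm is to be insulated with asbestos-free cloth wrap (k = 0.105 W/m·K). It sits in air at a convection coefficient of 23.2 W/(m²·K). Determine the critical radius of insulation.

For a sphere r_cr = 2k/h = 2×0.105/23.2
r_cr = 9.05 mm; since the bare radius (27 mm) is above r_cr, any added insulation will reduce heat loss.

r_cr ≈ 9.05 mm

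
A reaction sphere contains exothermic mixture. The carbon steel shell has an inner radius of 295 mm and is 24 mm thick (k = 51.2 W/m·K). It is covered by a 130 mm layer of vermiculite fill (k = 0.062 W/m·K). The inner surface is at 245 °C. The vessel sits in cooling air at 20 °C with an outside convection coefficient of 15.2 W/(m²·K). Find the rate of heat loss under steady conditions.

For a spherical shell R = (1/r₁ − 1/r₂)/(4πk); film R = 1/(h·4πr²). In series:
R_carbon steel shell = (1/0.295 − 1/0.319)/(4π×51.2) = 3.964×10^-4 K/W
R_vermiculite fill = (1/0.319 − 1/0.449)/(4π×0.062) = 1.165 K/W
R_outer film = 1/(h·4πr_o²) = 1/(15.2×4π×0.449²) = 0.02597 K/W
R_total = 1.191 K/W
Q = ΔT/R_total = 225/1.191

Q ≈ 189 W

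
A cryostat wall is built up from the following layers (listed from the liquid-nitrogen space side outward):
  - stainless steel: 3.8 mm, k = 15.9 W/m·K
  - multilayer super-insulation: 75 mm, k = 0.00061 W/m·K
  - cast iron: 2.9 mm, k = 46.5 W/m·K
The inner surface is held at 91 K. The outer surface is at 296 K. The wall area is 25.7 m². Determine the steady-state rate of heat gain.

Thermal resistances in series:
R_stainless steel = L/(kA) = 0.0038/(15.9×25.7) = 9.299×10^-6 K/W
R_multilayer super-insulation = L/(kA) = 0.075/(0.00061×25.7) = 4.784 K/W
R_cast iron = L/(kA) = 0.0029/(46.5×25.7) = 2.427×10^-6 K/W
R_total = 4.784 K/W
Q = ΔT / R_total = 205 / 4.784

Q ≈ 42.9 W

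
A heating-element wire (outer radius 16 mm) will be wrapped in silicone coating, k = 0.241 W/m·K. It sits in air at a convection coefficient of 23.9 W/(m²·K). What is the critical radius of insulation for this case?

For a cylinder r_cr = k/h = 0.241/23.9
r_cr = 10.1 mm; since the bare radius (16 mm) is above r_cr, any added insulation will reduce heat loss.

r_cr ≈ 10.1 mm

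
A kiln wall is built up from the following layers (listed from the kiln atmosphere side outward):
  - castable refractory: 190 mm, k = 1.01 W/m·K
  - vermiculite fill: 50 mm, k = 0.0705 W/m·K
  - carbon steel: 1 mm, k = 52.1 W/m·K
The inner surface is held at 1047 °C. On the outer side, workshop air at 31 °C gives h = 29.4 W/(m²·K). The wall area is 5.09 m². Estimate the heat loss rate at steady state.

Model the wall as resistances in series:
R_castable refractory = L/(kA) = 0.19/(1.01×5.09) = 0.03696 K/W
R_vermiculite fill = L/(kA) = 0.05/(0.0705×5.09) = 0.1393 K/W
R_carbon steel = L/(kA) = 0.001/(52.1×5.09) = 3.771×10^-6 K/W
R_outer film = 1/(h_o·A) = 1/(29.4×5.09) = 0.006682 K/W
R_total = 0.183 K/W
Q = ΔT / R_total = 1016 / 0.183

Q ≈ 5550 W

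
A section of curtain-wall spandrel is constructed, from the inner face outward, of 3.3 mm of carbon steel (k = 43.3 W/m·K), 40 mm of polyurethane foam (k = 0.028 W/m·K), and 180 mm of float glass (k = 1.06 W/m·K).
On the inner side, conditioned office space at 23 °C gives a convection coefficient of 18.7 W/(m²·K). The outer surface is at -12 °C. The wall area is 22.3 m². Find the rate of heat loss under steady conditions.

Q ≈ 472 W

Using the resistance-network approach (series):
R_inner film = 1/(h_i·A) = 1/(18.7×22.3) = 0.002398 K/W
R_carbon steel = L/(kA) = 0.0033/(43.3×22.3) = 3.418×10^-6 K/W
R_polyurethane foam = L/(kA) = 0.04/(0.028×22.3) = 0.06406 K/W
R_float glass = L/(kA) = 0.18/(1.06×22.3) = 0.007615 K/W
R_total = 0.07408 K/W
Q = ΔT / R_total = 35 / 0.07408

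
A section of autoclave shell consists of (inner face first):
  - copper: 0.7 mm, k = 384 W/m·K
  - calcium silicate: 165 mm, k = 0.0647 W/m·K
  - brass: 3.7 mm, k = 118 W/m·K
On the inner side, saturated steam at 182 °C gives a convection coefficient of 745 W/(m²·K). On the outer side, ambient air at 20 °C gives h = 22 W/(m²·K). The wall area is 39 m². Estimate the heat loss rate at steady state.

Model the wall as resistances in series:
R_inner film = 1/(h_i·A) = 1/(745×39) = 3.442×10^-5 K/W
R_copper = L/(kA) = 0.0007/(384×39) = 4.674×10^-8 K/W
R_calcium silicate = L/(kA) = 0.165/(0.0647×39) = 0.06539 K/W
R_brass = L/(kA) = 0.0037/(118×39) = 8.04×10^-7 K/W
R_outer film = 1/(h_o·A) = 1/(22×39) = 0.001166 K/W
R_total = 0.06659 K/W
Q = ΔT / R_total = 162 / 0.06659

Q ≈ 2430 W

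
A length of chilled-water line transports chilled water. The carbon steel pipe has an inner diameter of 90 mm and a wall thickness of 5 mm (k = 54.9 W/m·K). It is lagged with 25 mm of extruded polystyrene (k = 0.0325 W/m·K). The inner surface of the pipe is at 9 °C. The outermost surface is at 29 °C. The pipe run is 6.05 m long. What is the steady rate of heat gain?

Treating each annulus and film as a series resistance:
R_carbon steel pipe wall = ln(50/45)/(2π×54.9×6.05) = 5.049×10^-5 K/W
R_extruded polystyrene = ln(75/50)/(2π×0.0325×6.05) = 0.3282 K/W
R_total = 0.3282 K/W
Q = ΔT/R_total = 20/0.3282

Q ≈ 60.9 W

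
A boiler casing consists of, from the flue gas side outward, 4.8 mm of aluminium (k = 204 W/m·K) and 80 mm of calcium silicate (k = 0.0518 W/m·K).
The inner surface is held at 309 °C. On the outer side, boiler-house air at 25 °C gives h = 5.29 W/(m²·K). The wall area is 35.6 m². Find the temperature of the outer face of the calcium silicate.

Thermal resistances in series:
R_aluminium = L/(kA) = 0.0048/(204×35.6) = 6.609×10^-7 K/W
R_calcium silicate = L/(kA) = 0.08/(0.0518×35.6) = 0.04338 K/W
R_outer film = 1/(h_o·A) = 1/(5.29×35.6) = 0.00531 K/W
R_total = 0.04869 K/W;  Q = ΔT/R_total = 284/0.04869 = 5832 W
T_interface = T_inner − Q·ΣR(inner→interface) = 309 − 5830×0.04338

T ≈ 56 °C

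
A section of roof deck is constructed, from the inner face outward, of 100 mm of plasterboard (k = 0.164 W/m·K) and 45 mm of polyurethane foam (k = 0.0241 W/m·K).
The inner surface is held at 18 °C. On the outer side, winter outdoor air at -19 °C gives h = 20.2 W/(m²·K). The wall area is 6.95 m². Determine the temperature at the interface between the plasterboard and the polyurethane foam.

T ≈ 9.07 °C

Using the resistance-network approach (series):
R_plasterboard = L/(kA) = 0.1/(0.164×6.95) = 0.08773 K/W
R_polyurethane foam = L/(kA) = 0.045/(0.0241×6.95) = 0.2687 K/W
R_outer film = 1/(h_o·A) = 1/(20.2×6.95) = 0.007123 K/W
R_total = 0.3635 K/W;  Q = ΔT/R_total = 37/0.3635 = 101.8 W
T_interface = T_inner − Q·ΣR(inner→interface) = 18 − 102×0.08773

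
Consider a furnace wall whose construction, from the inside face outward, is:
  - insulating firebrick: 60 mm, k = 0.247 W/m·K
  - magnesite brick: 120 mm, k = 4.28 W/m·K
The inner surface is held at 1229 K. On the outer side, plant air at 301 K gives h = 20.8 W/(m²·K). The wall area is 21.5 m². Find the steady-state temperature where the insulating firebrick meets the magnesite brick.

Using the resistance-network approach (series):
R_insulating firebrick = L/(kA) = 0.06/(0.247×21.5) = 0.0113 K/W
R_magnesite brick = L/(kA) = 0.12/(4.28×21.5) = 0.001304 K/W
R_outer film = 1/(h_o·A) = 1/(20.8×21.5) = 0.002236 K/W
R_total = 0.01484 K/W;  Q = ΔT/R_total = 928/0.01484 = 62540 W
T_interface = T_inner − Q·ΣR(inner→interface) = 1229 − 62500×0.0113

T ≈ 522 K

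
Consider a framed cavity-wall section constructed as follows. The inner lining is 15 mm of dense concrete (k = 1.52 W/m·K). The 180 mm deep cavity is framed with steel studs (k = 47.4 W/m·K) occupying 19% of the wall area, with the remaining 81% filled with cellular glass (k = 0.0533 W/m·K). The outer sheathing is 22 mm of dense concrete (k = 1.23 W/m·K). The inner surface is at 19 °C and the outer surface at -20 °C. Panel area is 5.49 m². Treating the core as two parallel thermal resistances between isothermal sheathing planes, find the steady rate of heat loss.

Sheathing layers in series; stud and cavity paths in parallel between them.
R_inner = 0.015/(1.52×5.49) = 0.001798 K/W
R_stud  = 0.18/(47.4×0.19×5.49) = 0.003641 K/W
R_cav   = 0.18/(0.0533×0.81×5.49) = 0.7594 K/W
1/R_core = 1/R_stud + 1/R_cav → R_core = 0.003623 K/W
R_outer = 0.022/(1.23×5.49) = 0.003258 K/W
R_total = 0.008679 K/W
Q = ΔT/R_total = 39/0.008679

Q ≈ 4490 W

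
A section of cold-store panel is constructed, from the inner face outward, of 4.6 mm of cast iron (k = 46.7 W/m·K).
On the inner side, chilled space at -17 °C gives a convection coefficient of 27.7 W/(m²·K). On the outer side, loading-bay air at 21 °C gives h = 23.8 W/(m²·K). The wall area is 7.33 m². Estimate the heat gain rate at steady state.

Using the resistance-network approach (series):
R_inner film = 1/(h_i·A) = 1/(27.7×7.33) = 0.004925 K/W
R_cast iron = L/(kA) = 0.0046/(46.7×7.33) = 1.344×10^-5 K/W
R_outer film = 1/(h_o·A) = 1/(23.8×7.33) = 0.005732 K/W
R_total = 0.01067 K/W
Q = ΔT / R_total = 38 / 0.01067

Q ≈ 3560 W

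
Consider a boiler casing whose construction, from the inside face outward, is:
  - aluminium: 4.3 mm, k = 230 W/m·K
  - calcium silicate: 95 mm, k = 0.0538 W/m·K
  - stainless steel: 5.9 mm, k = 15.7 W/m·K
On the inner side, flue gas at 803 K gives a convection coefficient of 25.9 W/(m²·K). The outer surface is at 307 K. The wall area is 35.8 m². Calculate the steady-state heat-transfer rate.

Using the resistance-network approach (series):
R_inner film = 1/(h_i·A) = 1/(25.9×35.8) = 0.001078 K/W
R_aluminium = L/(kA) = 0.0043/(230×35.8) = 5.222×10^-7 K/W
R_calcium silicate = L/(kA) = 0.095/(0.0538×35.8) = 0.04932 K/W
R_stainless steel = L/(kA) = 0.0059/(15.7×35.8) = 1.05×10^-5 K/W
R_total = 0.05041 K/W
Q = ΔT / R_total = 496 / 0.05041

Q ≈ 9840 W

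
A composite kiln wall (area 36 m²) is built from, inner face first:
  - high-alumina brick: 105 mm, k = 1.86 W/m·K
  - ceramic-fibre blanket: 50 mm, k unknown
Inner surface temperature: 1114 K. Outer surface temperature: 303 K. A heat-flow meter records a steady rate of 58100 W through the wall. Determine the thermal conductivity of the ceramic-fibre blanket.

Model the wall as resistances in series:
R_high-alumina brick = L/(kA) = 0.105/(1.86×36) = 0.001568 K/W
Sum of known resistances R_other = 0.001568 K/W
Total R = ΔT/Q = 811/58100 = 0.01396 K/W
R_ceramic-fibre blanket = R_total − R_other = 0.01239 K/W
k = L/(R·A) = 0.05/(0.01239×36)

k ≈ 0.112 W/(m·K)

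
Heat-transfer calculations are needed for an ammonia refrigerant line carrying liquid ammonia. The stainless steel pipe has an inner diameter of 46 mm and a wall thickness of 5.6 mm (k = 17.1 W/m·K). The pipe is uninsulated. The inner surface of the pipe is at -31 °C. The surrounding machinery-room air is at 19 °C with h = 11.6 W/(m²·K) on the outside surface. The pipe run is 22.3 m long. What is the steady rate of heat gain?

Q ≈ 2310 W

For a radial system each layer contributes R = ln(r_out/r_in)/(2πkL); films add R = 1/(hA).
R_stainless steel pipe wall = ln(28.6/23)/(2π×17.1×22.3) = 9.095×10^-5 K/W
R_outer film = 1/(h_o·2πr_oL) = 1/(11.6×2π×0.0286×22.3) = 0.02151 K/W
R_total = 0.0216 K/W
Q = ΔT/R_total = 50/0.0216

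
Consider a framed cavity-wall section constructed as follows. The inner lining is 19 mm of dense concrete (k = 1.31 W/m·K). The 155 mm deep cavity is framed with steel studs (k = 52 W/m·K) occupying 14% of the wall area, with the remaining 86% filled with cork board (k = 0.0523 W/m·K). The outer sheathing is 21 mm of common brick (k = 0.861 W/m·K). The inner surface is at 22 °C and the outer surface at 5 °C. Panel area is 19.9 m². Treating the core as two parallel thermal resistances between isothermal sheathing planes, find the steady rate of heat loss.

Q ≈ 5630 W

Sheathing layers in series; stud and cavity paths in parallel between them.
R_inner = 0.019/(1.31×19.9) = 7.288×10^-4 K/W
R_stud  = 0.155/(52×0.14×19.9) = 0.00107 K/W
R_cav   = 0.155/(0.0523×0.86×19.9) = 0.1732 K/W
1/R_core = 1/R_stud + 1/R_cav → R_core = 0.001063 K/W
R_outer = 0.021/(0.861×19.9) = 0.001226 K/W
R_total = 0.003018 K/W
Q = ΔT/R_total = 17/0.003018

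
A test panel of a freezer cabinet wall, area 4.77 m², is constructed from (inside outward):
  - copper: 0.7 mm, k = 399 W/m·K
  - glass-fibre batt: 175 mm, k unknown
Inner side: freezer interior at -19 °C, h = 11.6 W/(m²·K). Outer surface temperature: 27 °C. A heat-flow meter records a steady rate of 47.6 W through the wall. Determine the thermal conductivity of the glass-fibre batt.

k ≈ 0.0387 W/(m·K)

Using the resistance-network approach (series):
R_inner film = 1/(h_i·A) = 1/(11.6×4.77) = 0.01807 K/W
R_copper = L/(kA) = 0.0007/(399×4.77) = 3.678×10^-7 K/W
Sum of known resistances R_other = 0.01807 K/W
Total R = ΔT/Q = 46/47.6 = 0.9664 K/W
R_glass-fibre batt = R_total − R_other = 0.9483 K/W
k = L/(R·A) = 0.175/(0.9483×4.77)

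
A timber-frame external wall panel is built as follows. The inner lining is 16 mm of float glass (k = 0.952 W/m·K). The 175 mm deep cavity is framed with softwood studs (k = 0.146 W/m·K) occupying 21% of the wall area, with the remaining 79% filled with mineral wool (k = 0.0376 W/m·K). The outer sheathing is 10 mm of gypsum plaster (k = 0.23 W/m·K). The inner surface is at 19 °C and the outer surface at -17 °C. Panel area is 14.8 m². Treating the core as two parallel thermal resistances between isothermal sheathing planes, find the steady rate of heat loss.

Sheathing layers in series; stud and cavity paths in parallel between them.
R_inner = 0.016/(0.952×14.8) = 0.001136 K/W
R_stud  = 0.175/(0.146×0.21×14.8) = 0.3857 K/W
R_cav   = 0.175/(0.0376×0.79×14.8) = 0.3981 K/W
1/R_core = 1/R_stud + 1/R_cav → R_core = 0.1959 K/W
R_outer = 0.01/(0.23×14.8) = 0.002938 K/W
R_total = 0.2 K/W
Q = ΔT/R_total = 36/0.2

Q ≈ 180 W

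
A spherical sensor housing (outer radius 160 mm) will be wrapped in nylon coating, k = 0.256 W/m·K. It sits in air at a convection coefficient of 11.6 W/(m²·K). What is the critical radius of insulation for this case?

r_cr ≈ 44.1 mm

For a sphere r_cr = 2k/h = 2×0.256/11.6
r_cr = 44.1 mm; since the bare radius (160 mm) is above r_cr, any added insulation will reduce heat loss.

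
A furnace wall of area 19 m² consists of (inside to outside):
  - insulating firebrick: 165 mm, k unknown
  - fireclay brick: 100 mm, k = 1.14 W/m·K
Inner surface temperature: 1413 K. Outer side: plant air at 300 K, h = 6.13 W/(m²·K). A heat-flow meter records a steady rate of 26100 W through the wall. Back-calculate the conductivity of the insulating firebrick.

k ≈ 0.295 W/(m·K)

Thermal resistances in series:
R_fireclay brick = L/(kA) = 0.1/(1.14×19) = 0.004617 K/W
R_outer film = 1/(h_o·A) = 1/(6.13×19) = 0.008586 K/W
Sum of known resistances R_other = 0.0132 K/W
Total R = ΔT/Q = 1113/26100 = 0.04264 K/W
R_insulating firebrick = R_total − R_other = 0.02944 K/W
k = L/(R·A) = 0.165/(0.02944×19)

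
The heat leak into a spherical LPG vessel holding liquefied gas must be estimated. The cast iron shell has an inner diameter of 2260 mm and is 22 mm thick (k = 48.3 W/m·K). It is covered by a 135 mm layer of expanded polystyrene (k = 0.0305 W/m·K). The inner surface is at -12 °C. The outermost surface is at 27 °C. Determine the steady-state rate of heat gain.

Spherical conduction: R = (1/r_in − 1/r_out)/(4πk) per layer; series-sum.
R_cast iron shell = (1/1.13 − 1/1.152)/(4π×48.3) = 2.784×10^-5 K/W
R_expanded polystyrene = (1/1.152 − 1/1.287)/(4π×0.0305) = 0.2376 K/W
R_total = 0.2376 K/W
Q = ΔT/R_total = 39/0.2376

Q ≈ 164 W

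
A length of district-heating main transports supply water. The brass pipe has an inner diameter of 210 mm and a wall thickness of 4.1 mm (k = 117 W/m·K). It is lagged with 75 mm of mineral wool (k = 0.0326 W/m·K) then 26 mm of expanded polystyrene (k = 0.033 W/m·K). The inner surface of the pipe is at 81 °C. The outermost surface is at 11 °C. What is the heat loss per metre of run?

q′ ≈ 21.9 W/m

For a radial system each layer contributes R = ln(r_out/r_in)/(2πkL); films add R = 1/(hA).
R_brass pipe wall = ln(109.1/105)/(2π×117×1) = 5.211×10^-5 K/W
R_mineral wool = ln(184.1/109.1)/(2π×0.0326×1) = 2.554 K/W
R_expanded polystyrene = ln(210.1/184.1)/(2π×0.033×1) = 0.6371 K/W
R_total = 3.192 K/W
Q = ΔT/R_total = 70/3.192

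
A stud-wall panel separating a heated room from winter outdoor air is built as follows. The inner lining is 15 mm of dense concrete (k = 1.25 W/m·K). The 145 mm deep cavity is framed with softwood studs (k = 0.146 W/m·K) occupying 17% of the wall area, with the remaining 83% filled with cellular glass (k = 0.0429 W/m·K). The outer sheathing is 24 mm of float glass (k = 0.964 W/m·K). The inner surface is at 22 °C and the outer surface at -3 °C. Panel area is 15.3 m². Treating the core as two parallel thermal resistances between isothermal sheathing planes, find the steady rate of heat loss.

Sheathing layers in series; stud and cavity paths in parallel between them.
R_inner = 0.015/(1.25×15.3) = 7.843×10^-4 K/W
R_stud  = 0.145/(0.146×0.17×15.3) = 0.3818 K/W
R_cav   = 0.145/(0.0429×0.83×15.3) = 0.2662 K/W
1/R_core = 1/R_stud + 1/R_cav → R_core = 0.1568 K/W
R_outer = 0.024/(0.964×15.3) = 0.001627 K/W
R_total = 0.1592 K/W
Q = ΔT/R_total = 25/0.1592

Q ≈ 157 W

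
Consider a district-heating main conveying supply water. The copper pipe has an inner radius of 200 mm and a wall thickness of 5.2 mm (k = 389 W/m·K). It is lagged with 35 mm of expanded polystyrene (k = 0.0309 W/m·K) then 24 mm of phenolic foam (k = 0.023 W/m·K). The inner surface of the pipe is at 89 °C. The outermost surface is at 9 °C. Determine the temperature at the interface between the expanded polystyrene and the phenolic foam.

T ≈ 44.9 °C

Cylindrical conduction, so R = ln(r₂/r₁)/(2πkL) per layer, in series:
R_copper pipe wall = ln(205.2/200)/(2π×389×1) = 1.05×10^-5 K/W
R_expanded polystyrene = ln(240.2/205.2)/(2π×0.0309×1) = 0.8112 K/W
R_phenolic foam = ln(264.2/240.2)/(2π×0.023×1) = 0.659 K/W
R_total = 1.47 K/W
Q = ΔT/R_total = 80/1.47
Q = 54.4 W/m
T_interface = T_inner − Q·ΣR(inner→interface) = 89 − 54.4×0.8112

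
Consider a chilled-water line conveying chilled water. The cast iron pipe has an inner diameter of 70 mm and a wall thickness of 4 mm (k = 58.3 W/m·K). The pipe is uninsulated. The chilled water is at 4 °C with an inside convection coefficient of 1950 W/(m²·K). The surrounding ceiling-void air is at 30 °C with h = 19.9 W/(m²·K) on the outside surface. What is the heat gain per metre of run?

Cylindrical conduction, so R = ln(r₂/r₁)/(2πkL) per layer, in series:
R_inner film = 1/(h_i·2πr₁L) = 1/(1950×2π×0.035×1) = 0.002332 K/W
R_cast iron pipe wall = ln(39/35)/(2π×58.3×1) = 2.954×10^-4 K/W
R_outer film = 1/(h_o·2πr_oL) = 1/(19.9×2π×0.039×1) = 0.2051 K/W
R_total = 0.2077 K/W
Q = ΔT/R_total = 26/0.2077

q′ ≈ 125 W/m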